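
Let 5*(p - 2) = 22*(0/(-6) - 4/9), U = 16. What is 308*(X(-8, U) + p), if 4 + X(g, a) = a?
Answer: 166936/45 ≈ 3709.7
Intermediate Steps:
X(g, a) = -4 + a
p = 2/45 (p = 2 + (22*(0/(-6) - 4/9))/5 = 2 + (22*(0*(-⅙) - 4*⅑))/5 = 2 + (22*(0 - 4/9))/5 = 2 + (22*(-4/9))/5 = 2 + (⅕)*(-88/9) = 2 - 88/45 = 2/45 ≈ 0.044444)
308*(X(-8, U) + p) = 308*((-4 + 16) + 2/45) = 308*(12 + 2/45) = 308*(542/45) = 166936/45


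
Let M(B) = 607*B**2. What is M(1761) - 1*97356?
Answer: 1882283091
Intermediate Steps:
M(1761) - 1*97356 = 607*1761**2 - 1*97356 = 607*3101121 - 97356 = 1882380447 - 97356 = 1882283091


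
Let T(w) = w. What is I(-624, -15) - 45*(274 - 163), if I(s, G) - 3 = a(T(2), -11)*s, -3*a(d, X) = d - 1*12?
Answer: -7072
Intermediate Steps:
a(d, X) = 4 - d/3 (a(d, X) = -(d - 1*12)/3 = -(d - 12)/3 = -(-12 + d)/3 = 4 - d/3)
I(s, G) = 3 + 10*s/3 (I(s, G) = 3 + (4 - ⅓*2)*s = 3 + (4 - ⅔)*s = 3 + 10*s/3)
I(-624, -15) - 45*(274 - 163) = (3 + (10/3)*(-624)) - 45*(274 - 163) = (3 - 2080) - 45*111 = -2077 - 4995 = -7072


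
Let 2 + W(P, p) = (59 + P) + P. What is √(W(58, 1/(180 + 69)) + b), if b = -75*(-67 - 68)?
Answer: √10298 ≈ 101.48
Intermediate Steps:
W(P, p) = 57 + 2*P (W(P, p) = -2 + ((59 + P) + P) = -2 + (59 + 2*P) = 57 + 2*P)
b = 10125 (b = -75*(-135) = 10125)
√(W(58, 1/(180 + 69)) + b) = √((57 + 2*58) + 10125) = √((57 + 116) + 10125) = √(173 + 10125) = √10298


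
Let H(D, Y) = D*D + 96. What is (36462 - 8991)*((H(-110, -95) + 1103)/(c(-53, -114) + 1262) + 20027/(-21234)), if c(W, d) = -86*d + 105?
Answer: 537235228793/79068338 ≈ 6794.6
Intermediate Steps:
H(D, Y) = 96 + D**2 (H(D, Y) = D**2 + 96 = 96 + D**2)
c(W, d) = 105 - 86*d
(36462 - 8991)*((H(-110, -95) + 1103)/(c(-53, -114) + 1262) + 20027/(-21234)) = (36462 - 8991)*(((96 + (-110)**2) + 1103)/((105 - 86*(-114)) + 1262) + 20027/(-21234)) = 27471*(((96 + 12100) + 1103)/((105 + 9804) + 1262) + 20027*(-1/21234)) = 27471*((12196 + 1103)/(9909 + 1262) - 20027/21234) = 27471*(13299/11171 - 20027/21234) = 27471*(58669349/237205014) = 537235228793/79068338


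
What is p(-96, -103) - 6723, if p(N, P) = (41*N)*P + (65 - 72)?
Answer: 398678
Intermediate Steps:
p(N, P) = -7 + 41*N*P (p(N, P) = 41*N*P - 7 = -7 + 41*N*P)
p(-96, -103) - 6723 = (-7 + 41*(-96)*(-103)) - 6723 = (-7 + 405408) - 6723 = 405401 - 6723 = 398678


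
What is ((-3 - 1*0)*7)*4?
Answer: -84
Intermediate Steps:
((-3 - 1*0)*7)*4 = ((-3 + 0)*7)*4 = -3*7*4 = -21*4 = -84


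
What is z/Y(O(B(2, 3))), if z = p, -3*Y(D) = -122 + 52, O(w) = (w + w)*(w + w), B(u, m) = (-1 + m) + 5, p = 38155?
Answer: 22893/14 ≈ 1635.2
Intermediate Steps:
B(u, m) = 4 + m
O(w) = 4*w² (O(w) = (2*w)*(2*w) = 4*w²)
Y(D) = 70/3 (Y(D) = -(-122 + 52)/3 = -⅓*(-70) = 70/3)
z = 38155
z/Y(O(B(2, 3))) = 38155/(70/3) = 38155*(3/70) = 22893/14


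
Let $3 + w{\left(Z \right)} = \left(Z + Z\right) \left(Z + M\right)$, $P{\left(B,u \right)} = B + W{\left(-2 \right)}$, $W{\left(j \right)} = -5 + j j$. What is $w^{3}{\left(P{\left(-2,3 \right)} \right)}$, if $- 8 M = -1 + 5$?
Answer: $5832$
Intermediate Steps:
$W{\left(j \right)} = -5 + j^{2}$
$M = - \frac{1}{2}$ ($M = - \frac{-1 + 5}{8} = \left(- \frac{1}{8}\right) 4 = - \frac{1}{2} \approx -0.5$)
$P{\left(B,u \right)} = -1 + B$ ($P{\left(B,u \right)} = B - \left(5 - \left(-2\right)^{2}\right) = B + \left(-5 + 4\right) = B - 1 = -1 + B$)
$w{\left(Z \right)} = -3 + 2 Z \left(- \frac{1}{2} + Z\right)$ ($w{\left(Z \right)} = -3 + \left(Z + Z\right) \left(Z - \frac{1}{2}\right) = -3 + 2 Z \left(- \frac{1}{2} + Z\right)$)
$w^{3}{\left(P{\left(-2,3 \right)} \right)} = \left(-3 - \left(-1 - 2\right) + 2 \left(-1 - 2\right)^{2}\right)^{3} = \left(-3 - -3 + 2 \left(-3\right)^{2}\right)^{3} = \left(-3 + 3 + 2 \cdot 9\right)^{3} = \left(-3 + 3 + 18\right)^{3} = 18^{3} = 5832$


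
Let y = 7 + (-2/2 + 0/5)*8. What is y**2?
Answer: 1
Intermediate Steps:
y = -1 (y = 7 + (-2*1/2 + 0*(1/5))*8 = 7 + (-1 + 0)*8 = 7 - 1*8 = 7 - 8 = -1)
y**2 = (-1)**2 = 1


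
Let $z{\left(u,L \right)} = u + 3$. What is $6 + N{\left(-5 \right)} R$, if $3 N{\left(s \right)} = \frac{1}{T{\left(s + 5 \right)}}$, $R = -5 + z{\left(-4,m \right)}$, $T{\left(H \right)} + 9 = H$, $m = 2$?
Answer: $\frac{56}{9} \approx 6.2222$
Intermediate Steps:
$z{\left(u,L \right)} = 3 + u$
$T{\left(H \right)} = -9 + H$
$R = -6$ ($R = -5 + \left(3 - 4\right) = -5 - 1 = -6$)
$N{\left(s \right)} = \frac{1}{3 \left(-4 + s\right)}$ ($N{\left(s \right)} = \frac{1}{3 \left(-9 + \left(s + 5\right)\right)} = \frac{1}{3 \left(-9 + \left(5 + s\right)\right)} = \frac{1}{3 \left(-4 + s\right)}$)
$6 + N{\left(-5 \right)} R = 6 + \frac{1}{3 \left(-4 - 5\right)} \left(-6\right) = 6 + \frac{1}{3 \left(-9\right)} \left(-6\right) = 6 + \frac{1}{3} \left(- \frac{1}{9}\right) \left(-6\right) = 6 - - \frac{2}{9} = 6 + \frac{2}{9} = \frac{56}{9}$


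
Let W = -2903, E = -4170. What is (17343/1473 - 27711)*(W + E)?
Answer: 96195063360/491 ≈ 1.9592e+8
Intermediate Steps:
(17343/1473 - 27711)*(W + E) = (17343/1473 - 27711)*(-2903 - 4170) = (17343*(1/1473) - 27711)*(-7073) = (5781/491 - 27711)*(-7073) = -13600320/491*(-7073) = 96195063360/491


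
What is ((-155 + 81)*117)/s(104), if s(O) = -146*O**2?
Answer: 333/60736 ≈ 0.0054827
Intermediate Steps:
((-155 + 81)*117)/s(104) = ((-155 + 81)*117)/((-146*104**2)) = (-74*117)/((-146*10816)) = -8658/(-1579136) = -8658*(-1/1579136) = 333/60736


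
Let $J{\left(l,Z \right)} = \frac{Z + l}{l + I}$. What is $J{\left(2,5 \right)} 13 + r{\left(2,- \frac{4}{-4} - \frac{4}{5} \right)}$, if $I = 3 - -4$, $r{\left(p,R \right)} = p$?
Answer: $\frac{109}{9} \approx 12.111$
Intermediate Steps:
$I = 7$ ($I = 3 + 4 = 7$)
$J{\left(l,Z \right)} = \frac{Z + l}{7 + l}$ ($J{\left(l,Z \right)} = \frac{Z + l}{l + 7} = \frac{Z + l}{7 + l}$)
$J{\left(2,5 \right)} 13 + r{\left(2,- \frac{4}{-4} - \frac{4}{5} \right)} = \frac{5 + 2}{7 + 2} \cdot 13 + 2 = \frac{1}{9} \cdot 7 \cdot 13 + 2 = \frac{7}{9} \cdot 13 + 2 = \frac{91}{9} + 2 = \frac{109}{9}$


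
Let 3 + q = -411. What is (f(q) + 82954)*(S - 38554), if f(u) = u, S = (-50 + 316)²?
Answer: 2657953080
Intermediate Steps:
S = 70756 (S = 266² = 70756)
q = -414 (q = -3 - 411 = -414)
(f(q) + 82954)*(S - 38554) = (-414 + 82954)*(70756 - 38554) = 82540*32202 = 2657953080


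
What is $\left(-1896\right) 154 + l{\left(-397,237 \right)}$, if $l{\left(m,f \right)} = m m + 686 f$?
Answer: $28207$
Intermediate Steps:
$l{\left(m,f \right)} = m^{2} + 686 f$
$\left(-1896\right) 154 + l{\left(-397,237 \right)} = \left(-1896\right) 154 + \left(\left(-397\right)^{2} + 686 \cdot 237\right) = -291984 + \left(157609 + 162582\right) = -291984 + 320191 = 28207$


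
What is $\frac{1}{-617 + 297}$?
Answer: $- \frac{1}{320} \approx -0.003125$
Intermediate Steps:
$\frac{1}{-617 + 297} = \frac{1}{-320} = - \frac{1}{320}$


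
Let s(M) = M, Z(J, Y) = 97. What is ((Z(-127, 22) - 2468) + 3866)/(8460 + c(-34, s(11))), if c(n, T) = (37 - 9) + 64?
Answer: 1495/8552 ≈ 0.17481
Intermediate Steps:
c(n, T) = 92 (c(n, T) = 28 + 64 = 92)
((Z(-127, 22) - 2468) + 3866)/(8460 + c(-34, s(11))) = ((97 - 2468) + 3866)/(8460 + 92) = (-2371 + 3866)/8552 = 1495*(1/8552) = 1495/8552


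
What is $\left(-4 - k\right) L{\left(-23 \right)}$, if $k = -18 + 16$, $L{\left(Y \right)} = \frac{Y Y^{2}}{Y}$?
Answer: $-1058$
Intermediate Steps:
$L{\left(Y \right)} = Y^{2}$ ($L{\left(Y \right)} = \frac{Y^{3}}{Y} = Y^{2}$)
$k = -2$
$\left(-4 - k\right) L{\left(-23 \right)} = \left(-4 - -2\right) \left(-23\right)^{2} = \left(-4 + 2\right) 529 = \left(-2\right) 529 = -1058$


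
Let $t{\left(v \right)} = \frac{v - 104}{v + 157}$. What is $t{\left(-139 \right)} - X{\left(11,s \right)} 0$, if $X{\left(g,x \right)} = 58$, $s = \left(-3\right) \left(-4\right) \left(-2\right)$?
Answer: $- \frac{27}{2} \approx -13.5$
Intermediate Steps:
$s = -24$ ($s = 12 \left(-2\right) = -24$)
$t{\left(v \right)} = \frac{-104 + v}{157 + v}$
$t{\left(-139 \right)} - X{\left(11,s \right)} 0 = \frac{-104 - 139}{157 - 139} - 58 \cdot 0 = \frac{1}{18} \left(-243\right) - 0 = \frac{1}{18} \left(-243\right) + 0 = - \frac{27}{2} + 0 = - \frac{27}{2}$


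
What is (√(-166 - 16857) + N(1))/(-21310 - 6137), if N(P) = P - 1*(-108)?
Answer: -109/27447 - I*√17023/27447 ≈ -0.0039713 - 0.0047536*I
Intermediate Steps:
N(P) = 108 + P (N(P) = P + 108 = 108 + P)
(√(-166 - 16857) + N(1))/(-21310 - 6137) = (√(-166 - 16857) + (108 + 1))/(-21310 - 6137) = (√(-17023) + 109)/(-27447) = (I*√17023 + 109)*(-1/27447) = (109 + I*√17023)*(-1/27447) = -109/27447 - I*√17023/27447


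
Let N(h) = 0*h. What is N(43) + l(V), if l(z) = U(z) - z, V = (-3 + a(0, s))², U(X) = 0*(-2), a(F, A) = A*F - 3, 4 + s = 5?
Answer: -36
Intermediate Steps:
s = 1 (s = -4 + 5 = 1)
a(F, A) = -3 + A*F
N(h) = 0
U(X) = 0
V = 36 (V = (-3 + (-3 + 1*0))² = (-3 + (-3 + 0))² = (-3 - 3)² = (-6)² = 36)
l(z) = -z (l(z) = 0 - z = -z)
N(43) + l(V) = 0 - 1*36 = 0 - 36 = -36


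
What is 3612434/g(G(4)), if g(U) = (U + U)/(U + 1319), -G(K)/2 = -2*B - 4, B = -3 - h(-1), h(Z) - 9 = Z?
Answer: -2317376411/36 ≈ -6.4372e+7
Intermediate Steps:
h(Z) = 9 + Z
B = -11 (B = -3 - (9 - 1) = -3 - 1*8 = -3 - 8 = -11)
G(K) = -36 (G(K) = -2*(-2*(-11) - 4) = -2*(22 - 4) = -2*18 = -36)
g(U) = 2*U/(1319 + U) (g(U) = (2*U)/(1319 + U) = 2*U/(1319 + U))
3612434/g(G(4)) = 3612434/((2*(-36)/(1319 - 36))) = 3612434/((2*(-36)/1283)) = 3612434/((2*(-36)*(1/1283))) = 3612434/(-72/1283) = 3612434*(-1283/72) = -2317376411/36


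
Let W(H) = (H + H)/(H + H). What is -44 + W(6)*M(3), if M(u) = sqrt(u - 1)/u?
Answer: -44 + sqrt(2)/3 ≈ -43.529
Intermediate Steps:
W(H) = 1 (W(H) = (2*H)/((2*H)) = (2*H)*(1/(2*H)) = 1)
M(u) = sqrt(-1 + u)/u
-44 + W(6)*M(3) = -44 + 1*(sqrt(-1 + 3)/3) = -44 + 1*(sqrt(2)/3) = -44 + sqrt(2)/3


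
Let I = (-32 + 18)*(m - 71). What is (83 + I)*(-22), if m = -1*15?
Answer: -28314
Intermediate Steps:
m = -15
I = 1204 (I = (-32 + 18)*(-15 - 71) = -14*(-86) = 1204)
(83 + I)*(-22) = (83 + 1204)*(-22) = 1287*(-22) = -28314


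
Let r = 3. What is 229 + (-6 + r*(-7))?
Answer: 202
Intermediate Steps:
229 + (-6 + r*(-7)) = 229 + (-6 + 3*(-7)) = 229 + (-6 - 21) = 229 - 27 = 202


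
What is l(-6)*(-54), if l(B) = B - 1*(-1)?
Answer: 270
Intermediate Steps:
l(B) = 1 + B (l(B) = B + 1 = 1 + B)
l(-6)*(-54) = (1 - 6)*(-54) = -5*(-54) = 270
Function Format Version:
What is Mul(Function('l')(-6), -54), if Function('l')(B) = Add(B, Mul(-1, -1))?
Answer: 270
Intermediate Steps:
Function('l')(B) = Add(1, B) (Function('l')(B) = Add(B, 1) = Add(1, B))
Mul(Function('l')(-6), -54) = Mul(Add(1, -6), -54) = Mul(-5, -54) = 270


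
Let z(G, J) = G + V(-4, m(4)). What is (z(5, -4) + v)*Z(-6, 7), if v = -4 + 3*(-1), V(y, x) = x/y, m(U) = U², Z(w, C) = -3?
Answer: 18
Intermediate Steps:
z(G, J) = -4 + G (z(G, J) = G + 4²/(-4) = G + 16*(-¼) = G - 4 = -4 + G)
v = -7 (v = -4 - 3 = -7)
(z(5, -4) + v)*Z(-6, 7) = ((-4 + 5) - 7)*(-3) = (1 - 7)*(-3) = -6*(-3) = 18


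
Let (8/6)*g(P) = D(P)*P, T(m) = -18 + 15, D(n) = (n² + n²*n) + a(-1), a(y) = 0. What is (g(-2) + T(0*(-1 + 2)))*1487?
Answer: 4461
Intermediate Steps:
D(n) = n² + n³ (D(n) = (n² + n²*n) + 0 = (n² + n³) + 0 = n² + n³)
T(m) = -3
g(P) = 3*P³*(1 + P)/4 (g(P) = 3*((P²*(1 + P))*P)/4 = 3*(P³*(1 + P))/4 = 3*P³*(1 + P)/4)
(g(-2) + T(0*(-1 + 2)))*1487 = ((¾)*(-2)³*(1 - 2) - 3)*1487 = ((¾)*(-8)*(-1) - 3)*1487 = (6 - 3)*1487 = 3*1487 = 4461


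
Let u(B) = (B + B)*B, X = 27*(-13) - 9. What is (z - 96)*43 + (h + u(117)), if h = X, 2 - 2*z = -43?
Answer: 47715/2 ≈ 23858.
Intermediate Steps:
z = 45/2 (z = 1 - ½*(-43) = 1 + 43/2 = 45/2 ≈ 22.500)
X = -360 (X = -351 - 9 = -360)
h = -360
u(B) = 2*B² (u(B) = (2*B)*B = 2*B²)
(z - 96)*43 + (h + u(117)) = (45/2 - 96)*43 + (-360 + 2*117²) = -147/2*43 + (-360 + 2*13689) = -6321/2 + (-360 + 27378) = -6321/2 + 27018 = 47715/2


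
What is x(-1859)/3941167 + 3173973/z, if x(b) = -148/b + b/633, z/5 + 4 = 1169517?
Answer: 14720094072369844472/27119582258991121185 ≈ 0.54278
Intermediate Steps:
z = 5847565 (z = -20 + 5*1169517 = -20 + 5847585 = 5847565)
x(b) = -148/b + b/633 (x(b) = -148/b + b*(1/633) = -148/b + b/633)
x(-1859)/3941167 + 3173973/z = (-148/(-1859) + (1/633)*(-1859))/3941167 + 3173973/5847565 = (-148*(-1/1859) - 1859/633)*(1/3941167) + 3173973*(1/5847565) = (148/1859 - 1859/633)*(1/3941167) + 3173973/5847565 = -3362197/1176747*1/3941167 + 3173973/5847565 = -3362197/4637756443749 + 3173973/5847565 = 14720094072369844472/27119582258991121185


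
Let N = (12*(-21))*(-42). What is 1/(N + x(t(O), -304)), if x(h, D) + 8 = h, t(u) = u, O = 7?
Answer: 1/10583 ≈ 9.4491e-5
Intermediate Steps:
x(h, D) = -8 + h
N = 10584 (N = -252*(-42) = 10584)
1/(N + x(t(O), -304)) = 1/(10584 + (-8 + 7)) = 1/(10584 - 1) = 1/10583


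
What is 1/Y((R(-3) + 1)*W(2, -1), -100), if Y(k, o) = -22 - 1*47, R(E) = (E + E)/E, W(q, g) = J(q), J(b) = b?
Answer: -1/69 ≈ -0.014493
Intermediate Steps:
W(q, g) = q
R(E) = 2 (R(E) = (2*E)/E = 2)
Y(k, o) = -69 (Y(k, o) = -22 - 47 = -69)
1/Y((R(-3) + 1)*W(2, -1), -100) = 1/(-69) = -1/69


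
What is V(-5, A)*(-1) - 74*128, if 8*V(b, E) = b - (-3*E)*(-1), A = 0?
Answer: -75771/8 ≈ -9471.4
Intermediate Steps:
V(b, E) = -3*E/8 + b/8 (V(b, E) = (b - (-3*E)*(-1))/8 = (b - 3*E)/8 = -3*E/8 + b/8)
V(-5, A)*(-1) - 74*128 = (-3/8*0 + (⅛)*(-5))*(-1) - 74*128 = (0 - 5/8)*(-1) - 9472 = -5/8*(-1) - 9472 = 5/8 - 9472 = -75771/8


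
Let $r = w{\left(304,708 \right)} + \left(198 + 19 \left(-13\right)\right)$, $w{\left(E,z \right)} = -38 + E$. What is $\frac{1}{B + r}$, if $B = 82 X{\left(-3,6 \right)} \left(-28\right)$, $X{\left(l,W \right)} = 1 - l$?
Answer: $- \frac{1}{8967} \approx -0.00011152$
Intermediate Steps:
$B = -9184$ ($B = 82 \left(1 - -3\right) \left(-28\right) = 82 \left(1 + 3\right) \left(-28\right) = 82 \cdot 4 \left(-28\right) = 328 \left(-28\right) = -9184$)
$r = 217$ ($r = \left(-38 + 304\right) + \left(198 + 19 \left(-13\right)\right) = 266 + \left(198 - 247\right) = 266 - 49 = 217$)
$\frac{1}{B + r} = \frac{1}{-9184 + 217} = \frac{1}{-8967} = - \frac{1}{8967}$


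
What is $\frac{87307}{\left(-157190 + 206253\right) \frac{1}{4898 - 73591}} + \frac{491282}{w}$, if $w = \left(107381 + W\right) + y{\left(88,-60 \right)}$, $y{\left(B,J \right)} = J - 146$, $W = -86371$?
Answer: $- \frac{8910384612217}{72907618} \approx -1.2221 \cdot 10^{5}$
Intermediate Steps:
$y{\left(B,J \right)} = -146 + J$
$w = 20804$ ($w = \left(107381 - 86371\right) - 206 = 21010 - 206 = 20804$)
$\frac{87307}{\left(-157190 + 206253\right) \frac{1}{4898 - 73591}} + \frac{491282}{w} = \frac{87307}{\left(-157190 + 206253\right) \frac{1}{4898 - 73591}} + \frac{491282}{20804} = \frac{87307}{49063 \frac{1}{-68693}} + 491282 \cdot \frac{1}{20804} = \frac{87307}{49063 \left(- \frac{1}{68693}\right)} + \frac{245641}{10402} = \frac{87307}{- \frac{49063}{68693}} + \frac{245641}{10402} = 87307 \left(- \frac{68693}{49063}\right) + \frac{245641}{10402} = - \frac{5997379751}{49063} + \frac{245641}{10402} = - \frac{8910384612217}{72907618}$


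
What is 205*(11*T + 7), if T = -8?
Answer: -16605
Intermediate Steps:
205*(11*T + 7) = 205*(11*(-8) + 7) = 205*(-88 + 7) = 205*(-81) = -16605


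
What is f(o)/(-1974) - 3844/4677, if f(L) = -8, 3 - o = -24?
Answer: -419480/512911 ≈ -0.81784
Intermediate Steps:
o = 27 (o = 3 - 1*(-24) = 3 + 24 = 27)
f(o)/(-1974) - 3844/4677 = -8/(-1974) - 3844/4677 = -8*(-1/1974) - 3844*1/4677 = 4/987 - 3844/4677 = -419480/512911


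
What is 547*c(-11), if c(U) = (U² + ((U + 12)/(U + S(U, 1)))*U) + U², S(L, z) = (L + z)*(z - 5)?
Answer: 3832829/29 ≈ 1.3217e+5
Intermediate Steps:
S(L, z) = (-5 + z)*(L + z) (S(L, z) = (L + z)*(-5 + z) = (-5 + z)*(L + z))
c(U) = 2*U² + U*(12 + U)/(-4 - 3*U) (c(U) = (U² + ((U + 12)/(U + (1² - 5*U - 5*1 + U*1)))*U) + U² = (U² + ((12 + U)/(U + (1 - 5*U - 5 + U)))*U) + U² = (U² + ((12 + U)/(U + (-4 - 4*U)))*U) + U² = (U² + ((12 + U)/(-4 - 3*U))*U) + U² = (U² + U*(12 + U)/(-4 - 3*U)) + U² = 2*U² + U*(12 + U)/(-4 - 3*U))
547*c(-11) = 547*(-11*(-12 + 6*(-11)² + 7*(-11))/(4 + 3*(-11))) = 547*(-11*(-12 + 6*121 - 77)/(4 - 33)) = 547*(-11*(-12 + 726 - 77)/(-29)) = 547*(-11*(-1/29)*637) = 547*(7007/29) = 3832829/29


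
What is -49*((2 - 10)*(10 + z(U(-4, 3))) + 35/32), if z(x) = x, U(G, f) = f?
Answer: 161357/32 ≈ 5042.4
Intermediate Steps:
-49*((2 - 10)*(10 + z(U(-4, 3))) + 35/32) = -49*((2 - 10)*(10 + 3) + 35/32) = -49*(-8*13 + 35*(1/32)) = -49*(-104 + 35/32) = -49*(-3293/32) = 161357/32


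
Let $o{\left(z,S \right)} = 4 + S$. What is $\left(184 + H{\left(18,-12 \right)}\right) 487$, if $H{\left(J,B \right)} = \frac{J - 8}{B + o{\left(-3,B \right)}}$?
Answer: $\frac{178729}{2} \approx 89365.0$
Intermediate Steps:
$H{\left(J,B \right)} = \frac{-8 + J}{4 + 2 B}$ ($H{\left(J,B \right)} = \frac{J - 8}{B + \left(4 + B\right)} = \frac{-8 + J}{4 + 2 B}$)
$\left(184 + H{\left(18,-12 \right)}\right) 487 = \left(184 + \frac{-8 + 18}{2 \left(2 - 12\right)}\right) 487 = \left(184 + \frac{1}{2} \frac{1}{-10} \cdot 10\right) 487 = \left(184 + \frac{1}{2} \left(- \frac{1}{10}\right) 10\right) 487 = \left(184 - \frac{1}{2}\right) 487 = \frac{367}{2} \cdot 487 = \frac{178729}{2}$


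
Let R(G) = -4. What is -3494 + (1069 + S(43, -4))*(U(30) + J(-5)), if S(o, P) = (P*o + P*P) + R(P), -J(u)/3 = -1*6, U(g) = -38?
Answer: -21674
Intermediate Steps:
J(u) = 18 (J(u) = -(-3)*6 = -3*(-6) = 18)
S(o, P) = -4 + P² + P*o (S(o, P) = (P*o + P*P) - 4 = (P*o + P²) - 4 = (P² + P*o) - 4 = -4 + P² + P*o)
-3494 + (1069 + S(43, -4))*(U(30) + J(-5)) = -3494 + (1069 + (-4 + (-4)² - 4*43))*(-38 + 18) = -3494 + (1069 + (-4 + 16 - 172))*(-20) = -3494 + (1069 - 160)*(-20) = -3494 + 909*(-20) = -3494 - 18180 = -21674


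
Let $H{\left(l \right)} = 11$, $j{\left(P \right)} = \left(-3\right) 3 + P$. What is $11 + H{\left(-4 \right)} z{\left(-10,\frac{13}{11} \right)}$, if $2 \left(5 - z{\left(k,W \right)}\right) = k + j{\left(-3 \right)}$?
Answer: $187$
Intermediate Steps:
$j{\left(P \right)} = -9 + P$
$z{\left(k,W \right)} = 11 - \frac{k}{2}$ ($z{\left(k,W \right)} = 5 - \frac{k - 12}{2} = 5 - \frac{-12 + k}{2} = 5 - \left(-6 + \frac{k}{2}\right) = 11 - \frac{k}{2}$)
$11 + H{\left(-4 \right)} z{\left(-10,\frac{13}{11} \right)} = 11 + 11 \left(11 - -5\right) = 11 + 11 \left(11 + 5\right) = 11 + 11 \cdot 16 = 11 + 176 = 187$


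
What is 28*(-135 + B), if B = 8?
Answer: -3556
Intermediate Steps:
28*(-135 + B) = 28*(-135 + 8) = 28*(-127) = -3556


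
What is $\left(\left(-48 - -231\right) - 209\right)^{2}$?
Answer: $676$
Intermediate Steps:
$\left(\left(-48 - -231\right) - 209\right)^{2} = \left(\left(-48 + 231\right) - 209\right)^{2} = \left(183 - 209\right)^{2} = \left(-26\right)^{2} = 676$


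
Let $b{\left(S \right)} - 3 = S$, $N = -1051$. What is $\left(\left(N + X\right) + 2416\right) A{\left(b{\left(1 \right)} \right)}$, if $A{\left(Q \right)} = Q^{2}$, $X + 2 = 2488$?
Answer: $61616$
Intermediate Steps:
$X = 2486$ ($X = -2 + 2488 = 2486$)
$b{\left(S \right)} = 3 + S$
$\left(\left(N + X\right) + 2416\right) A{\left(b{\left(1 \right)} \right)} = \left(\left(-1051 + 2486\right) + 2416\right) \left(3 + 1\right)^{2} = \left(1435 + 2416\right) 4^{2} = 3851 \cdot 16 = 61616$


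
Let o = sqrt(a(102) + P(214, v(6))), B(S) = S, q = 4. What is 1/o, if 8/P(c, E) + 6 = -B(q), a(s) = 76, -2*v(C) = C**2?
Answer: sqrt(470)/188 ≈ 0.11532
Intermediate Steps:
v(C) = -C**2/2
P(c, E) = -4/5 (P(c, E) = 8/(-6 - 1*4) = 8/(-6 - 4) = 8/(-10) = 8*(-1/10) = -4/5)
o = 2*sqrt(470)/5 (o = sqrt(76 - 4/5) = sqrt(376/5) = 2*sqrt(470)/5 ≈ 8.6718)
1/o = 1/(2*sqrt(470)/5) = sqrt(470)/188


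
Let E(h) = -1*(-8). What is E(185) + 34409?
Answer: 34417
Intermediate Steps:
E(h) = 8
E(185) + 34409 = 8 + 34409 = 34417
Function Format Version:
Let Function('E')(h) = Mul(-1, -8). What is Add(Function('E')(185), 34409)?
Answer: 34417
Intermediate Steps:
Function('E')(h) = 8
Add(Function('E')(185), 34409) = Add(8, 34409) = 34417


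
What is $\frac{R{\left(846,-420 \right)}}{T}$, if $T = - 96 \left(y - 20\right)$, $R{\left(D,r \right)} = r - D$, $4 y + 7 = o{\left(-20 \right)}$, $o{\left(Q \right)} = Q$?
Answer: $- \frac{211}{428} \approx -0.49299$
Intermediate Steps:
$y = - \frac{27}{4}$ ($y = - \frac{7}{4} + \frac{1}{4} \left(-20\right) = - \frac{7}{4} - 5 = - \frac{27}{4} \approx -6.75$)
$T = 2568$ ($T = - 96 \left(- \frac{27}{4} - 20\right) = \left(-96\right) \left(- \frac{107}{4}\right) = 2568$)
$\frac{R{\left(846,-420 \right)}}{T} = \frac{-420 - 846}{2568} = \left(-420 - 846\right) \frac{1}{2568} = \left(-1266\right) \frac{1}{2568} = - \frac{211}{428}$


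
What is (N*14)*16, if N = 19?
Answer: 4256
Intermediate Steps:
(N*14)*16 = (19*14)*16 = 266*16 = 4256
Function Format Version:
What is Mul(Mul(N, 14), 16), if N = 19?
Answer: 4256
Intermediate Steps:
Mul(Mul(N, 14), 16) = Mul(Mul(19, 14), 16) = Mul(266, 16) = 4256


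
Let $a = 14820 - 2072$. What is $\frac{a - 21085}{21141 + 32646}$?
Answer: $- \frac{2779}{17929} \approx -0.155$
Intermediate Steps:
$a = 12748$ ($a = 14820 - 2072 = 12748$)
$\frac{a - 21085}{21141 + 32646} = \frac{12748 - 21085}{21141 + 32646} = - \frac{8337}{53787} = \left(-8337\right) \frac{1}{53787} = - \frac{2779}{17929}$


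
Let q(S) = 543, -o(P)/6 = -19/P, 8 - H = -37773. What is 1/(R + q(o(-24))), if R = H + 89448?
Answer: 1/127772 ≈ 7.8264e-6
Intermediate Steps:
H = 37781 (H = 8 - 1*(-37773) = 8 + 37773 = 37781)
R = 127229 (R = 37781 + 89448 = 127229)
o(P) = 114/P (o(P) = -(-114)/P = 114/P)
1/(R + q(o(-24))) = 1/(127229 + 543) = 1/127772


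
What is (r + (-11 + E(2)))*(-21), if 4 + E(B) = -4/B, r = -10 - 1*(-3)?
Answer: 504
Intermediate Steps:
r = -7 (r = -10 + 3 = -7)
E(B) = -4 - 4/B
(r + (-11 + E(2)))*(-21) = (-7 + (-11 + (-4 - 4/2)))*(-21) = (-7 + (-11 + (-4 - 4*1/2)))*(-21) = (-7 + (-11 + (-4 - 2)))*(-21) = (-7 + (-11 - 6))*(-21) = (-7 - 17)*(-21) = -24*(-21) = 504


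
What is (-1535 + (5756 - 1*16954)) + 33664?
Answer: 20931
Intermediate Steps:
(-1535 + (5756 - 1*16954)) + 33664 = (-1535 + (5756 - 16954)) + 33664 = (-1535 - 11198) + 33664 = -12733 + 33664 = 20931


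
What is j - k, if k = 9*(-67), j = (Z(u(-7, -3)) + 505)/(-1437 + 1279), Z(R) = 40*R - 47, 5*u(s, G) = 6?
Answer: 47384/79 ≈ 599.80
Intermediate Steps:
u(s, G) = 6/5 (u(s, G) = (1/5)*6 = 6/5)
Z(R) = -47 + 40*R
j = -253/79 (j = ((-47 + 40*(6/5)) + 505)/(-1437 + 1279) = ((-47 + 48) + 505)/(-158) = (1 + 505)*(-1/158) = 506*(-1/158) = -253/79 ≈ -3.2025)
k = -603
j - k = -253/79 - 1*(-603) = -253/79 + 603 = 47384/79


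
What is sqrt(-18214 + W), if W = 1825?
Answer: 3*I*sqrt(1821) ≈ 128.02*I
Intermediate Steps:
sqrt(-18214 + W) = sqrt(-18214 + 1825) = sqrt(-16389) = 3*I*sqrt(1821)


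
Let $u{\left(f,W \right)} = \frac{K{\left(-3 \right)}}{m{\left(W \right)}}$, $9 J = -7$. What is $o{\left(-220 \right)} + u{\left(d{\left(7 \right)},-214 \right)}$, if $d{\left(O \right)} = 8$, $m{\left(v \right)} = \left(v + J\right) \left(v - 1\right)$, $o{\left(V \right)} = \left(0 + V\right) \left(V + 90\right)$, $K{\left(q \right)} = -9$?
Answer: $\frac{11886016919}{415595} \approx 28600.0$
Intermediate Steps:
$J = - \frac{7}{9}$ ($J = \frac{1}{9} \left(-7\right) = - \frac{7}{9} \approx -0.77778$)
$o{\left(V \right)} = V \left(90 + V\right)$
$m{\left(v \right)} = \left(-1 + v\right) \left(- \frac{7}{9} + v\right)$ ($m{\left(v \right)} = \left(v - \frac{7}{9}\right) \left(v - 1\right) = \left(- \frac{7}{9} + v\right) \left(-1 + v\right) = \left(-1 + v\right) \left(- \frac{7}{9} + v\right)$)
$u{\left(f,W \right)} = - \frac{9}{\frac{7}{9} + W^{2} - \frac{16 W}{9}}$
$o{\left(-220 \right)} + u{\left(d{\left(7 \right)},-214 \right)} = - 220 \left(90 - 220\right) - \frac{81}{7 - -3424 + 9 \left(-214\right)^{2}} = \left(-220\right) \left(-130\right) - \frac{81}{7 + 3424 + 9 \cdot 45796} = 28600 - \frac{81}{7 + 3424 + 412164} = 28600 - \frac{81}{415595} = \frac{11886016919}{415595}$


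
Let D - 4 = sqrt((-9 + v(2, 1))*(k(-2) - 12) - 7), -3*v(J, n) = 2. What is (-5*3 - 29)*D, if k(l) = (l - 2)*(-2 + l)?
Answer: -176 - 44*I*sqrt(411)/3 ≈ -176.0 - 297.34*I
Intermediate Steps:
v(J, n) = -2/3 (v(J, n) = -1/3*2 = -2/3)
k(l) = (-2 + l)**2 (k(l) = (-2 + l)*(-2 + l) = (-2 + l)**2)
D = 4 + I*sqrt(411)/3 (D = 4 + sqrt((-9 - 2/3)*((-2 - 2)**2 - 12) - 7) = 4 + sqrt(-29*((-4)**2 - 12)/3 - 7) = 4 + sqrt(-29*(16 - 12)/3 - 7) = 4 + sqrt(-29/3*4 - 7) = 4 + sqrt(-116/3 - 7) = 4 + sqrt(-137/3) = 4 + I*sqrt(411)/3 ≈ 4.0 + 6.7577*I)
(-5*3 - 29)*D = (-5*3 - 29)*(4 + I*sqrt(411)/3) = (-15 - 29)*(4 + I*sqrt(411)/3) = -44*(4 + I*sqrt(411)/3) = -176 - 44*I*sqrt(411)/3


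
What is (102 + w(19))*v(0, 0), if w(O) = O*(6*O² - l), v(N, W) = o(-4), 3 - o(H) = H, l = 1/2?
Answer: 577451/2 ≈ 2.8873e+5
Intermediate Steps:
l = ½ ≈ 0.50000
o(H) = 3 - H
v(N, W) = 7 (v(N, W) = 3 - 1*(-4) = 3 + 4 = 7)
w(O) = O*(-½ + 6*O²) (w(O) = O*(6*O² - 1*½) = O*(6*O² - ½) = O*(-½ + 6*O²))
(102 + w(19))*v(0, 0) = (102 + (6*19³ - ½*19))*7 = (102 + (6*6859 - 19/2))*7 = (102 + (41154 - 19/2))*7 = (102 + 82289/2)*7 = (82493/2)*7 = 577451/2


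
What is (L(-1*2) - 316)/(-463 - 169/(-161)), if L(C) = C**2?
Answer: 25116/37187 ≈ 0.67540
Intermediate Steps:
(L(-1*2) - 316)/(-463 - 169/(-161)) = ((-1*2)**2 - 316)/(-463 - 169/(-161)) = ((-2)**2 - 316)/(-463 - 169*(-1/161)) = (4 - 316)/(-463 + 169/161) = -312/(-74374/161) = -312*(-161/74374) = 25116/37187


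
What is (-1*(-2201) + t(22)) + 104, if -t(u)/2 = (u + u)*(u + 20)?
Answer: -1391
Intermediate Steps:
t(u) = -4*u*(20 + u) (t(u) = -2*(u + u)*(u + 20) = -2*2*u*(20 + u) = -4*u*(20 + u))
(-1*(-2201) + t(22)) + 104 = (-1*(-2201) - 4*22*(20 + 22)) + 104 = (2201 - 4*22*42) + 104 = (2201 - 3696) + 104 = -1495 + 104 = -1391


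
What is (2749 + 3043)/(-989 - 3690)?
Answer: -5792/4679 ≈ -1.2379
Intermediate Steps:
(2749 + 3043)/(-989 - 3690) = 5792/(-4679) = 5792*(-1/4679) = -5792/4679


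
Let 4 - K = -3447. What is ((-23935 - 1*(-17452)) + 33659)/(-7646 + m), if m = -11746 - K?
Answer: -27176/22843 ≈ -1.1897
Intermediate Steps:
K = 3451 (K = 4 - 1*(-3447) = 4 + 3447 = 3451)
m = -15197 (m = -11746 - 1*3451 = -11746 - 3451 = -15197)
((-23935 - 1*(-17452)) + 33659)/(-7646 + m) = ((-23935 - 1*(-17452)) + 33659)/(-7646 - 15197) = ((-23935 + 17452) + 33659)/(-22843) = (-6483 + 33659)*(-1/22843) = 27176*(-1/22843) = -27176/22843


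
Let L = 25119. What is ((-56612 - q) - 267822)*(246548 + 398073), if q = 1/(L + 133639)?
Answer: -33202167006748233/158758 ≈ -2.0914e+11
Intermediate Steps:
q = 1/158758 (q = 1/(25119 + 133639) = 1/158758 ≈ 6.2989e-6)
((-56612 - q) - 267822)*(246548 + 398073) = ((-56612 - 1*1/158758) - 267822)*(246548 + 398073) = ((-56612 - 1/158758) - 267822)*644621 = (-8987607897/158758 - 267822)*644621 = -51506492973/158758*644621 = -33202167006748233/158758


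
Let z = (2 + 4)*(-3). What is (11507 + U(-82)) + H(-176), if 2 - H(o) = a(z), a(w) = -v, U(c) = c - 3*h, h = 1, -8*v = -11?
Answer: 91403/8 ≈ 11425.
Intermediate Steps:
v = 11/8 (v = -⅛*(-11) = 11/8 ≈ 1.3750)
U(c) = -3 + c (U(c) = c - 3*1 = c - 3 = -3 + c)
z = -18 (z = 6*(-3) = -18)
a(w) = -11/8 (a(w) = -1*11/8 = -11/8)
H(o) = 27/8 (H(o) = 2 - 1*(-11/8) = 2 + 11/8 = 27/8)
(11507 + U(-82)) + H(-176) = (11507 + (-3 - 82)) + 27/8 = (11507 - 85) + 27/8 = 11422 + 27/8 = 91403/8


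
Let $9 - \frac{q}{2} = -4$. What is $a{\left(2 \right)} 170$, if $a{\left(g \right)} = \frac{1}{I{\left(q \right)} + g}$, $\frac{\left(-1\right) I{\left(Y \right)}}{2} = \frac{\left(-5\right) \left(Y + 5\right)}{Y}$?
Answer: $\frac{2210}{181} \approx 12.21$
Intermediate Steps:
$q = 26$ ($q = 18 - -8 = 18 + 8 = 26$)
$I{\left(Y \right)} = - \frac{2 \left(-25 - 5 Y\right)}{Y}$ ($I{\left(Y \right)} = - 2 \frac{\left(-5\right) \left(Y + 5\right)}{Y} = - 2 \frac{\left(-5\right) \left(5 + Y\right)}{Y} = - 2 \frac{-25 - 5 Y}{Y} = - \frac{2 \left(-25 - 5 Y\right)}{Y}$)
$a{\left(g \right)} = \frac{1}{\frac{155}{13} + g}$ ($a{\left(g \right)} = \frac{1}{\left(10 + \frac{50}{26}\right) + g} = \frac{1}{\left(10 + 50 \cdot \frac{1}{26}\right) + g} = \frac{1}{\left(10 + \frac{25}{13}\right) + g} = \frac{1}{\frac{155}{13} + g}$)
$a{\left(2 \right)} 170 = \frac{13}{155 + 13 \cdot 2} \cdot 170 = \frac{13}{155 + 26} \cdot 170 = \frac{13}{181} \cdot 170 = \frac{2210}{181}$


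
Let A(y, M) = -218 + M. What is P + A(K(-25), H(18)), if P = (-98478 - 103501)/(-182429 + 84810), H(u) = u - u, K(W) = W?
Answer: -21078963/97619 ≈ -215.93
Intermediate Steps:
H(u) = 0
P = 201979/97619 (P = -201979/(-97619) = -201979*(-1/97619) = 201979/97619 ≈ 2.0691)
P + A(K(-25), H(18)) = 201979/97619 + (-218 + 0) = 201979/97619 - 218 = -21078963/97619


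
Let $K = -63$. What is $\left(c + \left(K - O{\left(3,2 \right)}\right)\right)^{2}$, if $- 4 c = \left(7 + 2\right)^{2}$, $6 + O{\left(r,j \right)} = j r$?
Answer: $\frac{110889}{16} \approx 6930.6$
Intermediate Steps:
$O{\left(r,j \right)} = -6 + j r$
$c = - \frac{81}{4}$ ($c = - \frac{\left(7 + 2\right)^{2}}{4} = - \frac{9^{2}}{4} = \left(- \frac{1}{4}\right) 81 = - \frac{81}{4} \approx -20.25$)
$\left(c + \left(K - O{\left(3,2 \right)}\right)\right)^{2} = \left(- \frac{81}{4} - \left(57 + 6\right)\right)^{2} = \left(- \frac{81}{4} - 63\right)^{2} = \left(- \frac{333}{4}\right)^{2} = \frac{110889}{16}$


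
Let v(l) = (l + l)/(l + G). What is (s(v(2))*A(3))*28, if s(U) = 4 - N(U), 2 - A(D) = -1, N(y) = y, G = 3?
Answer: 1344/5 ≈ 268.80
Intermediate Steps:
A(D) = 3 (A(D) = 2 - 1*(-1) = 2 + 1 = 3)
v(l) = 2*l/(3 + l) (v(l) = (l + l)/(l + 3) = (2*l)/(3 + l) = 2*l/(3 + l))
s(U) = 4 - U
(s(v(2))*A(3))*28 = ((4 - 2*2/(3 + 2))*3)*28 = ((4 - 2*2/5)*3)*28 = ((4 - 1*4/5)*3)*28 = ((4 - 4/5)*3)*28 = ((16/5)*3)*28 = (48/5)*28 = 1344/5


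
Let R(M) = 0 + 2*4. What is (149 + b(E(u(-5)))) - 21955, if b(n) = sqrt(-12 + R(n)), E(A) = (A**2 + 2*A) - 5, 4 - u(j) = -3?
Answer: -21806 + 2*I ≈ -21806.0 + 2.0*I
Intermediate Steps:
u(j) = 7 (u(j) = 4 - 1*(-3) = 4 + 3 = 7)
R(M) = 8 (R(M) = 0 + 8 = 8)
E(A) = -5 + A**2 + 2*A
b(n) = 2*I (b(n) = sqrt(-12 + 8) = sqrt(-4) = 2*I)
(149 + b(E(u(-5)))) - 21955 = (149 + 2*I) - 21955 = -21806 + 2*I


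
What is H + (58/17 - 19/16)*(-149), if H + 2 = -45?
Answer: -102929/272 ≈ -378.42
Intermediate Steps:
H = -47 (H = -2 - 45 = -47)
H + (58/17 - 19/16)*(-149) = -47 + (58/17 - 19/16)*(-149) = -47 + (605/272)*(-149) = -47 - 90145/272 = -102929/272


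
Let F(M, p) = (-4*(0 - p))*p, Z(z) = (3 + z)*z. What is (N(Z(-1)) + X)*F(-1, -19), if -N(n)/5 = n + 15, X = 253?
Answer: 271472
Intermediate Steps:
Z(z) = z*(3 + z)
N(n) = -75 - 5*n (N(n) = -5*(n + 15) = -5*(15 + n) = -75 - 5*n)
F(M, p) = 4*p² (F(M, p) = (-(-4)*p)*p = (4*p)*p = 4*p²)
(N(Z(-1)) + X)*F(-1, -19) = ((-75 - (-5)*(3 - 1)) + 253)*(4*(-19)²) = ((-75 - (-5)*2) + 253)*(4*361) = ((-75 - 5*(-2)) + 253)*1444 = ((-75 + 10) + 253)*1444 = (-65 + 253)*1444 = 188*1444 = 271472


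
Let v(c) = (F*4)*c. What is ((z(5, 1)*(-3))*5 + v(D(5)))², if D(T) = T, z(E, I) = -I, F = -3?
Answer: 2025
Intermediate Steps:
v(c) = -12*c (v(c) = (-3*4)*c = -12*c)
((z(5, 1)*(-3))*5 + v(D(5)))² = ((-1*1*(-3))*5 - 12*5)² = (-1*(-3)*5 - 60)² = (3*5 - 60)² = (15 - 60)² = (-45)² = 2025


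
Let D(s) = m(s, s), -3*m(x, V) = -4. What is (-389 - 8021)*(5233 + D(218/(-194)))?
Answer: -132062230/3 ≈ -4.4021e+7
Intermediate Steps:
m(x, V) = 4/3 (m(x, V) = -⅓*(-4) = 4/3)
D(s) = 4/3
(-389 - 8021)*(5233 + D(218/(-194))) = (-389 - 8021)*(5233 + 4/3) = -8410*15703/3 = -132062230/3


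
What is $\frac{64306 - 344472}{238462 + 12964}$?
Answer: $- \frac{140083}{125713} \approx -1.1143$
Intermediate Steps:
$\frac{64306 - 344472}{238462 + 12964} = - \frac{280166}{251426} = \left(-280166\right) \frac{1}{251426} = - \frac{140083}{125713}$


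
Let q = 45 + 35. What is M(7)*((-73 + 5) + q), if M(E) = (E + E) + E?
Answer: 252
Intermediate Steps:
M(E) = 3*E (M(E) = 2*E + E = 3*E)
q = 80
M(7)*((-73 + 5) + q) = (3*7)*((-73 + 5) + 80) = 21*(-68 + 80) = 21*12 = 252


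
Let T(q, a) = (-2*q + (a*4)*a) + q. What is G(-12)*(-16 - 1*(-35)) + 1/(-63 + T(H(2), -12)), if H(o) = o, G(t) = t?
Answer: -116507/511 ≈ -228.00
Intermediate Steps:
T(q, a) = -q + 4*a² (T(q, a) = (-2*q + (4*a)*a) + q = (-2*q + 4*a²) + q = -q + 4*a²)
G(-12)*(-16 - 1*(-35)) + 1/(-63 + T(H(2), -12)) = -12*(-16 - 1*(-35)) + 1/(-63 + (-1*2 + 4*(-12)²)) = -12*(-16 + 35) + 1/(-63 + (-2 + 4*144)) = -12*19 + 1/(-63 + (-2 + 576)) = -228 + 1/(-63 + 574) = -228 + 1/511 = -116507/511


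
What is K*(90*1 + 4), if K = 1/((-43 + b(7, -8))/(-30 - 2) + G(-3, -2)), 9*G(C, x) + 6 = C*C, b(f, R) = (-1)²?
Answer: 4512/79 ≈ 57.114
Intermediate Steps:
b(f, R) = 1
G(C, x) = -⅔ + C²/9 (G(C, x) = -⅔ + (C*C)/9 = -⅔ + C²/9)
K = 48/79 (K = 1/((-43 + 1)/(-30 - 2) + (-⅔ + (⅑)*(-3)²)) = 1/(-42/(-32) + (-⅔ + (⅑)*9)) = 1/(-42*(-1/32) + (-⅔ + 1)) = 1/(21/16 + ⅓) = 1/(79/48) = 48/79 ≈ 0.60759)
K*(90*1 + 4) = 48*(90*1 + 4)/79 = 48*(90 + 4)/79 = (48/79)*94 = 4512/79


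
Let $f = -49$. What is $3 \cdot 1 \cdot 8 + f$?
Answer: $-25$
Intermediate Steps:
$3 \cdot 1 \cdot 8 + f = 3 \cdot 1 \cdot 8 - 49 = 3 \cdot 8 - 49 = 24 - 49 = -25$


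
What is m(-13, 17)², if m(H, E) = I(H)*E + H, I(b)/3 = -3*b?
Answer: 3904576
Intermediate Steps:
I(b) = -9*b (I(b) = 3*(-3*b) = -9*b)
m(H, E) = H - 9*E*H (m(H, E) = (-9*H)*E + H = -9*E*H + H = H - 9*E*H)
m(-13, 17)² = (-13*(1 - 9*17))² = (-13*(1 - 153))² = (-13*(-152))² = 1976² = 3904576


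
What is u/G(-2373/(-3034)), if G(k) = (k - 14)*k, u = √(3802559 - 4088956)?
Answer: -9205156*I*√286397/95164419 ≈ -51.766*I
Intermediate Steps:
u = I*√286397 (u = √(-286397) = I*√286397 ≈ 535.16*I)
G(k) = k*(-14 + k) (G(k) = (-14 + k)*k = k*(-14 + k))
u/G(-2373/(-3034)) = (I*√286397)/(((-2373/(-3034))*(-14 - 2373/(-3034)))) = (I*√286397)/(((-2373*(-1/3034))*(-14 - 2373*(-1/3034)))) = (I*√286397)/((2373*(-14 + 2373/3034)/3034)) = (I*√286397)/(((2373/3034)*(-40103/3034))) = (I*√286397)/(-95164419/9205156) = (I*√286397)*(-9205156/95164419) = -9205156*I*√286397/95164419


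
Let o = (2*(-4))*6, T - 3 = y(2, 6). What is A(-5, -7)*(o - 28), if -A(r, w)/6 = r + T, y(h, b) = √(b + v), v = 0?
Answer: -912 + 456*√6 ≈ 204.97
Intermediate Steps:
y(h, b) = √b (y(h, b) = √(b + 0) = √b)
T = 3 + √6 ≈ 5.4495
o = -48 (o = -8*6 = -48)
A(r, w) = -18 - 6*r - 6*√6 (A(r, w) = -6*(r + (3 + √6)) = -6*(3 + r + √6) = -18 - 6*r - 6*√6)
A(-5, -7)*(o - 28) = (-18 - 6*(-5) - 6*√6)*(-48 - 28) = (-18 + 30 - 6*√6)*(-76) = (12 - 6*√6)*(-76) = -912 + 456*√6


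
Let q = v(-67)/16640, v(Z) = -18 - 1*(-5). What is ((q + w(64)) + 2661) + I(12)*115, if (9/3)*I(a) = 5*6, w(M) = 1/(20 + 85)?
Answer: 20487983/5376 ≈ 3811.0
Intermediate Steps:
v(Z) = -13 (v(Z) = -18 + 5 = -13)
w(M) = 1/105
I(a) = 10 (I(a) = (5*6)/3 = (⅓)*30 = 10)
q = -1/1280 (q = -13/16640 = -13*1/16640 = -1/1280 ≈ -0.00078125)
((q + w(64)) + 2661) + I(12)*115 = ((-1/1280 + 1/105) + 2661) + 10*115 = (47/5376 + 2661) + 1150 = 14305583/5376 + 1150 = 20487983/5376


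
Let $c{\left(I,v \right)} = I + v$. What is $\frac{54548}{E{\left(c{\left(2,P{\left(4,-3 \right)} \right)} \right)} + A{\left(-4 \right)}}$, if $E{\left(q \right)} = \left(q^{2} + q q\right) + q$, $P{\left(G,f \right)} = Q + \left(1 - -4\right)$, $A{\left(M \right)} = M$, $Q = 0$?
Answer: $\frac{54548}{101} \approx 540.08$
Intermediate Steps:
$P{\left(G,f \right)} = 5$ ($P{\left(G,f \right)} = 0 + \left(1 - -4\right) = 0 + \left(1 + 4\right) = 0 + 5 = 5$)
$E{\left(q \right)} = q + 2 q^{2}$ ($E{\left(q \right)} = \left(q^{2} + q^{2}\right) + q = 2 q^{2} + q = q + 2 q^{2}$)
$\frac{54548}{E{\left(c{\left(2,P{\left(4,-3 \right)} \right)} \right)} + A{\left(-4 \right)}} = \frac{54548}{\left(2 + 5\right) \left(1 + 2 \left(2 + 5\right)\right) - 4} = \frac{54548}{7 \left(1 + 2 \cdot 7\right) - 4} = \frac{54548}{7 \left(1 + 14\right) - 4} = \frac{54548}{7 \cdot 15 - 4} = \frac{54548}{105 - 4} = \frac{54548}{101}$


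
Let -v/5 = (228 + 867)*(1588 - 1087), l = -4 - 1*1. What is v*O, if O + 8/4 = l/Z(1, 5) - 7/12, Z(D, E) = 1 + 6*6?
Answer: 1103590275/148 ≈ 7.4567e+6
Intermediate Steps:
Z(D, E) = 37 (Z(D, E) = 1 + 36 = 37)
l = -5 (l = -4 - 1 = -5)
v = -2742975 (v = -5*(228 + 867)*(1588 - 1087) = -5475*501 = -5*548595 = -2742975)
O = -1207/444 (O = -2 + (-5/37 - 7/12) = -2 - 319/444 = -1207/444 ≈ -2.7185)
v*O = -2742975*(-1207/444) = 1103590275/148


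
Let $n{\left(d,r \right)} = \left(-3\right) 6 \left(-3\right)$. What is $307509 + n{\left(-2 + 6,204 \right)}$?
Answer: $307563$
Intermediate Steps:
$n{\left(d,r \right)} = 54$ ($n{\left(d,r \right)} = \left(-18\right) \left(-3\right) = 54$)
$307509 + n{\left(-2 + 6,204 \right)} = 307509 + 54 = 307563$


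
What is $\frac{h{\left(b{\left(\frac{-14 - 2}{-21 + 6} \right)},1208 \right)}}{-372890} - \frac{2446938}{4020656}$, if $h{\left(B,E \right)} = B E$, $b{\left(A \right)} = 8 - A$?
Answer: $- \frac{3547925929223}{5622234059400} \approx -0.63105$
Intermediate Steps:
$\frac{h{\left(b{\left(\frac{-14 - 2}{-21 + 6} \right)},1208 \right)}}{-372890} - \frac{2446938}{4020656} = \frac{\left(8 - \frac{-14 - 2}{-21 + 6}\right) 1208}{-372890} - \frac{2446938}{4020656} = \left(8 - - \frac{16}{-15}\right) 1208 \left(- \frac{1}{372890}\right) - \frac{1223469}{2010328} = \left(8 - \left(-16\right) \left(- \frac{1}{15}\right)\right) 1208 \left(- \frac{1}{372890}\right) - \frac{1223469}{2010328} = \left(8 - \frac{16}{15}\right) 1208 \left(- \frac{1}{372890}\right) - \frac{1223469}{2010328} = \frac{104}{15} \cdot 1208 \left(- \frac{1}{372890}\right) - \frac{1223469}{2010328} = \frac{125632}{15} \left(- \frac{1}{372890}\right) - \frac{1223469}{2010328} = - \frac{62816}{2796675} - \frac{1223469}{2010328} = - \frac{3547925929223}{5622234059400}$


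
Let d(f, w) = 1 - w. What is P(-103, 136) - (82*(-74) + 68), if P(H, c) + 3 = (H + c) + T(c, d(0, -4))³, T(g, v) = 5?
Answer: 6155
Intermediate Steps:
P(H, c) = 122 + H + c (P(H, c) = -3 + ((H + c) + 5³) = -3 + ((H + c) + 125) = -3 + (125 + H + c) = 122 + H + c)
P(-103, 136) - (82*(-74) + 68) = (122 - 103 + 136) - (82*(-74) + 68) = 155 - (-6068 + 68) = 155 - 1*(-6000) = 155 + 6000 = 6155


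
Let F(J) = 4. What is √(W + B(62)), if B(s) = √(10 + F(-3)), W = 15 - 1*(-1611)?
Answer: √(1626 + √14) ≈ 40.370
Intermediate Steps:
W = 1626 (W = 15 + 1611 = 1626)
B(s) = √14 (B(s) = √(10 + 4) = √14)
√(W + B(62)) = √(1626 + √14)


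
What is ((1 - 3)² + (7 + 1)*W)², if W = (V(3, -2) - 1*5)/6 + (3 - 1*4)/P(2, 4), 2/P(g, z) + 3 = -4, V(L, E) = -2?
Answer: 4624/9 ≈ 513.78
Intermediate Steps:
P(g, z) = -2/7 (P(g, z) = 2/(-3 - 4) = 2/(-7) = 2*(-⅐) = -2/7)
W = 7/3 (W = (-2 - 1*5)/6 + (3 - 1*4)/(-2/7) = (-2 - 5)*(⅙) + (3 - 4)*(-7/2) = -7*⅙ - 1*(-7/2) = -7/6 + 7/2 = 7/3 ≈ 2.3333)
((1 - 3)² + (7 + 1)*W)² = ((1 - 3)² + (7 + 1)*(7/3))² = ((-2)² + 8*(7/3))² = (4 + 56/3)² = (68/3)² = 4624/9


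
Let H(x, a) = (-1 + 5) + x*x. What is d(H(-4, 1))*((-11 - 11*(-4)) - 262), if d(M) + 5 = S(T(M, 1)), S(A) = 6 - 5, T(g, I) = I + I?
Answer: 916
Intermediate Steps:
T(g, I) = 2*I
S(A) = 1
H(x, a) = 4 + x²
d(M) = -4 (d(M) = -5 + 1 = -4)
d(H(-4, 1))*((-11 - 11*(-4)) - 262) = -4*((-11 - 11*(-4)) - 262) = -4*((-11 + 44) - 262) = -4*(33 - 262) = -4*(-229) = 916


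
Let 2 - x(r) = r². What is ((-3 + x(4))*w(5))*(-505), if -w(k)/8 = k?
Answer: -343400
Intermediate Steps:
w(k) = -8*k
x(r) = 2 - r²
((-3 + x(4))*w(5))*(-505) = ((-3 + (2 - 1*4²))*(-8*5))*(-505) = ((-3 + (2 - 1*16))*(-40))*(-505) = ((-3 + (2 - 16))*(-40))*(-505) = ((-3 - 14)*(-40))*(-505) = -17*(-40)*(-505) = 680*(-505) = -343400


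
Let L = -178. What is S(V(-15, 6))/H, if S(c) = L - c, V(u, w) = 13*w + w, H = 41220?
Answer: -131/20610 ≈ -0.0063561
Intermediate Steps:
V(u, w) = 14*w
S(c) = -178 - c
S(V(-15, 6))/H = (-178 - 14*6)/41220 = (-178 - 1*84)*(1/41220) = (-178 - 84)*(1/41220) = -262*1/41220 = -131/20610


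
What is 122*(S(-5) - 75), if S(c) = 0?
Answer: -9150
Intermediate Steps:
122*(S(-5) - 75) = 122*(0 - 75) = 122*(-75) = -9150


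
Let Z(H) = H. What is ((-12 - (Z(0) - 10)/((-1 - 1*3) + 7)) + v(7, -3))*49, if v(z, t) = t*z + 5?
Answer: -3626/3 ≈ -1208.7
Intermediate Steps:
v(z, t) = 5 + t*z
((-12 - (Z(0) - 10)/((-1 - 1*3) + 7)) + v(7, -3))*49 = ((-12 - (0 - 10)/((-1 - 1*3) + 7)) + (5 - 3*7))*49 = ((-12 - (-10)/((-1 - 3) + 7)) + (5 - 21))*49 = ((-12 - (-10)/(-4 + 7)) - 16)*49 = ((-12 - (-10)/3) - 16)*49 = ((-12 - 1*(-10/3)) - 16)*49 = ((-12 + 10/3) - 16)*49 = (-26/3 - 16)*49 = -74/3*49 = -3626/3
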